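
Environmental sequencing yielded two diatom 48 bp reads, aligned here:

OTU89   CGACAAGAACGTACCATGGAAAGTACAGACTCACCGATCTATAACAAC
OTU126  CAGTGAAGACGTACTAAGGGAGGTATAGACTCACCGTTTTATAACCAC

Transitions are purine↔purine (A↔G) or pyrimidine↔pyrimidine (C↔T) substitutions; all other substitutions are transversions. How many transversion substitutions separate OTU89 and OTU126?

3

Differing sites — 2:G/A (Ti); 3:A/G (Ti); 4:C/T (Ti); 5:A/G (Ti); 7:G/A (Ti); 8:A/G (Ti); 15:C/T (Ti); 17:T/A (Tv); 20:A/G (Ti); 22:A/G (Ti); 26:C/T (Ti); 37:A/T (Tv); 39:C/T (Ti); 46:A/C (Tv).
Of the 14 differences, 11 transitions and 3 transversions, so the answer is 3.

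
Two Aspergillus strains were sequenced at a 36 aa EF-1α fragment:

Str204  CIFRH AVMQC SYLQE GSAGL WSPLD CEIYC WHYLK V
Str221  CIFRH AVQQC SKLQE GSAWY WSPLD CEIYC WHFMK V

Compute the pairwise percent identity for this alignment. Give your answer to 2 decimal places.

83.33%

Mismatches occur at site 8 (M→Q), site 12 (Y→K), site 19 (G→W), site 20 (L→Y), site 33 (Y→F), site 34 (L→M).
30 of the 36 sites match, so the percent identity is 30/36 × 100 = 83.33%.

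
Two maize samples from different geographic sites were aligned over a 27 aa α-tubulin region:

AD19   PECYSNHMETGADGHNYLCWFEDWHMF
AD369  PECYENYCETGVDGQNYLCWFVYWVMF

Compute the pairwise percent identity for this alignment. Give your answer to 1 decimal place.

Mismatches occur at site 5 (S↔E), site 7 (H↔Y), site 8 (M↔C), site 12 (A↔V), site 15 (H↔Q), site 22 (E↔V), site 23 (D↔Y), site 25 (H↔V).
19 of the 27 sites match, so the percent identity is 19/27 × 100 = 70.4%.

70.4%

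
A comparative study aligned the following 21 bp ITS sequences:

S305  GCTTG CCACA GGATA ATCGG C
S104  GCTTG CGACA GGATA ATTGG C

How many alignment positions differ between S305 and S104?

2

Mismatches occur at site 7 (C/G), site 18 (C/T).
That gives 2 mismatches out of 21 aligned sites, so the Hamming distance is 2.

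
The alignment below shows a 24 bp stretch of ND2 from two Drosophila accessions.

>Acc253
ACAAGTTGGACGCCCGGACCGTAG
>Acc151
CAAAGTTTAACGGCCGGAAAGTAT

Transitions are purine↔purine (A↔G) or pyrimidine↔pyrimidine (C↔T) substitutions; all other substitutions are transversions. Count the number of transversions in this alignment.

Differing sites — 1:A/C (Tv); 2:C/A (Tv); 8:G/T (Tv); 9:G/A (Ti); 13:C/G (Tv); 19:C/A (Tv); 20:C/A (Tv); 24:G/T (Tv).
Of the 8 differences, 1 transition and 7 transversions, so the answer is 7.

7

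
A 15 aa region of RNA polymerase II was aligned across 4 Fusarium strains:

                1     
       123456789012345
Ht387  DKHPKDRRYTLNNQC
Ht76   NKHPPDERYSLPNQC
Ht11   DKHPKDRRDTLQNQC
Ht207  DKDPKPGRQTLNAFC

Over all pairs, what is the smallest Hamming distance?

Pairwise Hamming distances:
  Ht387 vs Ht76: 5
  Ht387 vs Ht11: 2
  Ht387 vs Ht207: 6
  Ht76 vs Ht11: 6
  Ht76 vs Ht207: 10
  Ht11 vs Ht207: 7
The smallest is 2, between Ht387 and Ht11.

2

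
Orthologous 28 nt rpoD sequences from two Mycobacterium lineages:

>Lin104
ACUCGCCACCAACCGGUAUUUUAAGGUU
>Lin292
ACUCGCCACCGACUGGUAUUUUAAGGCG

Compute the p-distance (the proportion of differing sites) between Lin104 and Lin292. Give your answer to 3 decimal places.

The sequences differ at positions 11 (A/G), 14 (C/U), 27 (U/C), 28 (U/G).
There are 4 differences over 28 sites, so p = 4/28 = 0.143.

0.143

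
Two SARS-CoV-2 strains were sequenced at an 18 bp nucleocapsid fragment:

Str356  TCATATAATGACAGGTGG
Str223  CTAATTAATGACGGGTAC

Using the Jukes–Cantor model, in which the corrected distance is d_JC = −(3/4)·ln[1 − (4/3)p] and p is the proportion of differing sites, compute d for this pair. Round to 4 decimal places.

0.5482

Differing sites — 1:T/C; 2:C/T; 4:T/A; 5:A/T; 13:A/G; 17:G/A; 18:G/C.
p = 7/18 = 0.388889.
d = −0.75 · ln(1 − (4/3)·0.388889) = −0.75 · ln(0.481481) = −0.75 · (-0.730889) = 0.5482.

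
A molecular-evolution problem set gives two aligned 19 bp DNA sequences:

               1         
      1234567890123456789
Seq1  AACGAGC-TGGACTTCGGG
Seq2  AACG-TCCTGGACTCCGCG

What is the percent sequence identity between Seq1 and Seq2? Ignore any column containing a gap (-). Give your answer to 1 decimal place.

82.4%

Excluding the 2 gap columns leaves 17 comparable sites.
The sequences differ at positions 6 (G/T), 15 (T/C), 18 (G/C).
14 of the 17 comparable sites match, so the percent identity is 14/17 × 100 = 82.4%.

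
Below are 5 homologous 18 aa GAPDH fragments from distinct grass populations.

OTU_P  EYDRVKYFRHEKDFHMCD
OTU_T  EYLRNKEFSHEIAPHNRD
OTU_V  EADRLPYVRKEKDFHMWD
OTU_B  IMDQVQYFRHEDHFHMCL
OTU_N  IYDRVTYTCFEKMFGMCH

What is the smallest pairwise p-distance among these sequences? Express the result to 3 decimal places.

Pairwise Hamming distances:
  OTU_P vs OTU_T: 9
  OTU_P vs OTU_V: 6
  OTU_P vs OTU_B: 7
  OTU_P vs OTU_N: 8
  OTU_T vs OTU_V: 13
  OTU_T vs OTU_B: 14
  OTU_T vs OTU_N: 15
  OTU_V vs OTU_B: 11
  OTU_V vs OTU_N: 11
  OTU_B vs OTU_N: 10
The smallest is 6 mismatches, between OTU_P and OTU_V; p = 6/18 = 0.333.

0.333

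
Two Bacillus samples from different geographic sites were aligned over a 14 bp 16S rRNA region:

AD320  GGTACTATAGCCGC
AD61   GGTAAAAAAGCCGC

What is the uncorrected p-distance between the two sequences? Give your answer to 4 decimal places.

The sequences differ at positions 5 (C/A), 6 (T/A), 8 (T/A).
There are 3 differences over 14 sites, so p = 3/14 = 0.2143.

0.2143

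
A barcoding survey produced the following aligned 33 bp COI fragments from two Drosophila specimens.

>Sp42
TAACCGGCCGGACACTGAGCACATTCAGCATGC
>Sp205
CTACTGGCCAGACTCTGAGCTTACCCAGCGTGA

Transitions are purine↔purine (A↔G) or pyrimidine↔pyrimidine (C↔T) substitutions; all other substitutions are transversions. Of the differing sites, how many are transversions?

Mismatches occur at site 1 (T→C, transition), site 2 (A→T, transversion), site 5 (C→T, transition), site 10 (G→A, transition), site 14 (A→T, transversion), site 21 (A→T, transversion), site 22 (C→T, transition), site 24 (T→C, transition), site 25 (T→C, transition), site 30 (A→G, transition), site 33 (C→A, transversion).
Of the 11 differences, 7 transitions and 4 transversions, so the answer is 4.

4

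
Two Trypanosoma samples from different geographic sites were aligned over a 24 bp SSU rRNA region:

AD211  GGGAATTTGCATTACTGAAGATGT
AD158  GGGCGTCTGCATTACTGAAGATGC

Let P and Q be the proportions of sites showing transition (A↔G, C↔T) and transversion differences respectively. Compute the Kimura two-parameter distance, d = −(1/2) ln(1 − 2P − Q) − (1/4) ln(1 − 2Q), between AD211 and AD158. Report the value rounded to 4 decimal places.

Differing sites — 4:A/C (Tv); 5:A/G (Ti); 7:T/C (Ti); 24:T/C (Ti).
Of the 4 differences, 3 transitions and 1 transversion over 24 sites: P = 3/24 = 0.125000, Q = 1/24 = 0.041667.
d = −0.5·ln(0.708333) − 0.25·ln(0.916666) = −0.5·(-0.344841) − 0.25·(-0.087012) = 0.1942.

0.1942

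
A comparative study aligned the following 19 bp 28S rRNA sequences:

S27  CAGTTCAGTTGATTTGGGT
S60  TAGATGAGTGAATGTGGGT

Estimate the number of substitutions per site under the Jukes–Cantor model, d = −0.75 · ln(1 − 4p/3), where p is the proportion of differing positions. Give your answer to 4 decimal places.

Differing sites — 1:C/T; 4:T/A; 6:C/G; 10:T/G; 11:G/A; 14:T/G.
p = 6/19 = 0.315789.
d = −0.75 · ln(1 − (4/3)·0.315789) = −0.75 · ln(0.578948) = −0.75 · (-0.546543) = 0.4099.

0.4099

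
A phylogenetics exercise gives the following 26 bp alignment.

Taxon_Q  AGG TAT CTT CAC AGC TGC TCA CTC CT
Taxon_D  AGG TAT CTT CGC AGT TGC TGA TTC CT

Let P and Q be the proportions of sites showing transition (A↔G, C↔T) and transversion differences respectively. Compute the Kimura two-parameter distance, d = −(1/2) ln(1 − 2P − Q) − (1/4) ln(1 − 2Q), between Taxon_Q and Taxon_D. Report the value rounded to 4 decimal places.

0.1768

Mismatches occur at site 11 (A/G, transition), site 15 (C/T, transition), site 20 (C/G, transversion), site 22 (C/T, transition).
Of the 4 differences, 3 transitions and 1 transversion over 26 sites: P = 3/26 = 0.115385, Q = 1/26 = 0.038462.
d = −0.5·ln(0.730768) − 0.25·ln(0.923076) = −0.5·(-0.313659) − 0.25·(-0.080044) = 0.1768.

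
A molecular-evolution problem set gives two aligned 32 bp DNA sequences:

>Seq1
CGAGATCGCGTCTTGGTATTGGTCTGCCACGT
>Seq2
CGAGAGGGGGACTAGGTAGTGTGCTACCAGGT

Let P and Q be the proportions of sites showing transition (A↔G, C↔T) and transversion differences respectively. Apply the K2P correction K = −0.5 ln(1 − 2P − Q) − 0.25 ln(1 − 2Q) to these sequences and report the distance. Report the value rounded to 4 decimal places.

Differing sites — 6:T/G (Tv); 7:C/G (Tv); 9:C/G (Tv); 11:T/A (Tv); 14:T/A (Tv); 19:T/G (Tv); 22:G/T (Tv); 23:T/G (Tv); 26:G/A (Ti); 30:C/G (Tv).
Of the 10 differences, 1 transition and 9 transversions over 32 sites: P = 1/32 = 0.031250, Q = 9/32 = 0.281250.
d = −0.5·ln(0.656250) − 0.25·ln(0.437500) = −0.5·(-0.421213) − 0.25·(-0.826679) = 0.4173.

0.4173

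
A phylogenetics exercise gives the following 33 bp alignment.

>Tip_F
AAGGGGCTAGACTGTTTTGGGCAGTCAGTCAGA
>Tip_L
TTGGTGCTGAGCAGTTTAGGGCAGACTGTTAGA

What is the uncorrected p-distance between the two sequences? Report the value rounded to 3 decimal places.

Differing sites — 1:A/T; 2:A/T; 5:G/T; 9:A/G; 10:G/A; 11:A/G; 13:T/A; 18:T/A; 25:T/A; 27:A/T; 30:C/T.
There are 11 differences over 33 sites, so p = 11/33 = 0.333.

0.333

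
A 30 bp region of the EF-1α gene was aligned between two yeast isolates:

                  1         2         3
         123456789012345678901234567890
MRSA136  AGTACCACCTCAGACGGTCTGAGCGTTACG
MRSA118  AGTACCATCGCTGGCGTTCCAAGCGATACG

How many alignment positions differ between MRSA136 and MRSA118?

8

Differing sites — 8:C/T; 10:T/G; 12:A/T; 14:A/G; 17:G/T; 20:T/C; 21:G/A; 26:T/A.
That gives 8 mismatches out of 30 aligned sites, so the Hamming distance is 8.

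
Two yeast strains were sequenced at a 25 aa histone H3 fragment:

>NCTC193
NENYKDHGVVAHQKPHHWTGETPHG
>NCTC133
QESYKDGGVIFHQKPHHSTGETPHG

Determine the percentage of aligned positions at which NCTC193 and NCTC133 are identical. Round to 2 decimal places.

76.00%

Mismatches occur at site 1 (N→Q), site 3 (N→S), site 7 (H→G), site 10 (V→I), site 11 (A→F), site 18 (W→S).
19 of the 25 sites match, so the percent identity is 19/25 × 100 = 76.00%.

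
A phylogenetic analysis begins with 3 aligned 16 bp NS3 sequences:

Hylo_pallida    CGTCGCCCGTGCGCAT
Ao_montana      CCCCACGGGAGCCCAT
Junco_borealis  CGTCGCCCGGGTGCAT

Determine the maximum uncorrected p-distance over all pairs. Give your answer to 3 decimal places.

0.500

Pairwise Hamming distances:
  Hylo_pallida vs Ao_montana: 7
  Hylo_pallida vs Junco_borealis: 2
  Ao_montana vs Junco_borealis: 8
The largest is 8 mismatches, between Ao_montana and Junco_borealis; p = 8/16 = 0.500.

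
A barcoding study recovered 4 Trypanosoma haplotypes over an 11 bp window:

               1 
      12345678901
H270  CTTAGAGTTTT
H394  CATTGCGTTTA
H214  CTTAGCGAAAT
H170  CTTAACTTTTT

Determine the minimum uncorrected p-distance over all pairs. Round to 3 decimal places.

0.273

Pairwise Hamming distances:
  H270 vs H394: 4
  H270 vs H214: 4
  H270 vs H170: 3
  H394 vs H214: 6
  H394 vs H170: 5
  H214 vs H170: 5
The smallest is 3 mismatches, between H270 and H170; p = 3/11 = 0.273.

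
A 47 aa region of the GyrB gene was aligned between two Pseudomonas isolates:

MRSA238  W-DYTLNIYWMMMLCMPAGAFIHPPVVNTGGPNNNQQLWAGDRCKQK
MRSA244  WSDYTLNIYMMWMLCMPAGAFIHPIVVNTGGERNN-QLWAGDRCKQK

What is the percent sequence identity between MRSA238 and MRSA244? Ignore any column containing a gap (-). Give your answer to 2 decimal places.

88.89%

Excluding the 2 gap columns leaves 45 comparable sites.
Differing sites — 10:W/M; 12:M/W; 25:P/I; 32:P/E; 33:N/R.
40 of the 45 comparable sites match, so the percent identity is 40/45 × 100 = 88.89%.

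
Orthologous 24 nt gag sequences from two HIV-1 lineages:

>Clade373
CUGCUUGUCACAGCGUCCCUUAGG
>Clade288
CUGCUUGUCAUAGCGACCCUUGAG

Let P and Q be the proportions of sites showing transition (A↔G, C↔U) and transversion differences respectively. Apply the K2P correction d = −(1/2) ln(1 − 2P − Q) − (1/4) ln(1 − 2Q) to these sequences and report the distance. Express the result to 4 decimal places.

0.1942

The sequences differ at positions 11 (C/U, transition), 16 (U/A, transversion), 22 (A/G, transition), 23 (G/A, transition).
Of the 4 differences, 3 transitions and 1 transversion over 24 sites: P = 3/24 = 0.125000, Q = 1/24 = 0.041667.
d = −0.5·ln(0.708333) − 0.25·ln(0.916666) = −0.5·(-0.344841) − 0.25·(-0.087012) = 0.1942.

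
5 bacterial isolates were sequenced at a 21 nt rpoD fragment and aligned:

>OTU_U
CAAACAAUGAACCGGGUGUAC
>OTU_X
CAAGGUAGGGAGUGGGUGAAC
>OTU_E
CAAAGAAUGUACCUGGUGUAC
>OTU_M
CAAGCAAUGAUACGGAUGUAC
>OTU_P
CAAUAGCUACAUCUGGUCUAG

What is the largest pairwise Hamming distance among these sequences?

Pairwise Hamming distances:
  OTU_U vs OTU_X: 8
  OTU_U vs OTU_E: 3
  OTU_U vs OTU_M: 4
  OTU_U vs OTU_P: 10
  OTU_X vs OTU_E: 8
  OTU_X vs OTU_M: 9
  OTU_X vs OTU_P: 13
  OTU_E vs OTU_M: 7
  OTU_E vs OTU_P: 9
  OTU_M vs OTU_P: 12
The largest is 13, between OTU_X and OTU_P.

13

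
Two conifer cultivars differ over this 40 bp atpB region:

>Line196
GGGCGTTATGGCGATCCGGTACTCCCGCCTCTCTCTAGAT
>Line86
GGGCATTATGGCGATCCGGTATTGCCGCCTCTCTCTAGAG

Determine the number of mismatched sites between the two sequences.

4

The sequences differ at positions 5 (G/A), 22 (C/T), 24 (C/G), 40 (T/G).
That gives 4 mismatches out of 40 aligned sites, so the Hamming distance is 4.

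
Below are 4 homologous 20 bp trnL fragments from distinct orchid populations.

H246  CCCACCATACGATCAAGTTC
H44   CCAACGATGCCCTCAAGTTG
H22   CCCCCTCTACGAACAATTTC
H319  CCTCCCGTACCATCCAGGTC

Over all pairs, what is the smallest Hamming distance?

5

Pairwise Hamming distances:
  H246 vs H44: 6
  H246 vs H22: 5
  H246 vs H319: 6
  H44 vs H22: 10
  H44 vs H319: 9
  H22 vs H319: 8
The smallest is 5, between H246 and H22.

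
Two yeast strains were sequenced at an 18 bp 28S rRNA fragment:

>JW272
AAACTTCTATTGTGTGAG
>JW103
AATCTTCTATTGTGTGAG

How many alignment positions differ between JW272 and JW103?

1

The sequences differ at position 3 (A/T).
That gives 1 mismatch out of 18 aligned sites, so the Hamming distance is 1.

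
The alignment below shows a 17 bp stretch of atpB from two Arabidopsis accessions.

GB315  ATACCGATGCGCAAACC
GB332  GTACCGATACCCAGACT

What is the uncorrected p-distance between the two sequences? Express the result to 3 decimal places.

0.294

The sequences differ at positions 1 (A/G), 9 (G/A), 11 (G/C), 14 (A/G), 17 (C/T).
There are 5 differences over 17 sites, so p = 5/17 = 0.294.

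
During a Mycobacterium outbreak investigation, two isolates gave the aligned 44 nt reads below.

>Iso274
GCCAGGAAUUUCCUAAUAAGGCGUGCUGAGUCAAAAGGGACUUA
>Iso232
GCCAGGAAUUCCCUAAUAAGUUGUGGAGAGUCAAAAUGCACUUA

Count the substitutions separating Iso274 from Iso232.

7

Mismatches occur at site 11 (U→C), site 21 (G→U), site 22 (C→U), site 26 (C→G), site 27 (U→A), site 37 (G→U), site 39 (G→C).
That gives 7 mismatches out of 44 aligned sites, so the Hamming distance is 7.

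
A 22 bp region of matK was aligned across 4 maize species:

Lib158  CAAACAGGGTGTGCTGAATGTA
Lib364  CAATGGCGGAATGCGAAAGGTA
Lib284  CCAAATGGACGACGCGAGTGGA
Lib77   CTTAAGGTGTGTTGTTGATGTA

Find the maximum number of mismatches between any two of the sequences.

Pairwise Hamming distances:
  Lib158 vs Lib364: 9
  Lib158 vs Lib284: 11
  Lib158 vs Lib77: 9
  Lib364 vs Lib284: 16
  Lib364 vs Lib77: 14
  Lib284 vs Lib77: 13
The largest is 16, between Lib364 and Lib284.

16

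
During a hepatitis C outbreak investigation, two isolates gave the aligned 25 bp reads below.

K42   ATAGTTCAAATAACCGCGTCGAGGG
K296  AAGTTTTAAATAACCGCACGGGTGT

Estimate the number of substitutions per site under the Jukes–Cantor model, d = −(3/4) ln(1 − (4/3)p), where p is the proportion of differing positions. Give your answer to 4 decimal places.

0.5716

Differing sites — 2:T/A; 3:A/G; 4:G/T; 7:C/T; 18:G/A; 19:T/C; 20:C/G; 22:A/G; 23:G/T; 25:G/T.
p = 10/25 = 0.400000.
d = −0.75 · ln(1 − (4/3)·0.400000) = −0.75 · ln(0.466667) = −0.75 · (-0.762139) = 0.5716.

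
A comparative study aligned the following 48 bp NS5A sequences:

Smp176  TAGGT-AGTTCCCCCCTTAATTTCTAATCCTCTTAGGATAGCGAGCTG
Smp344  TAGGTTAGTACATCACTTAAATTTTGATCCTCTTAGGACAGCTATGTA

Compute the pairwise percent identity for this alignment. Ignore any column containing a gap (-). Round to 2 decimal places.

Excluding the 1 gap column leaves 47 comparable sites.
Differing sites — 10:T/A; 12:C/A; 13:C/T; 15:C/A; 21:T/A; 24:C/T; 26:A/G; 39:T/C; 43:G/T; 45:G/T; 46:C/G; 48:G/A.
35 of the 47 comparable sites match, so the percent identity is 35/47 × 100 = 74.47%.

74.47%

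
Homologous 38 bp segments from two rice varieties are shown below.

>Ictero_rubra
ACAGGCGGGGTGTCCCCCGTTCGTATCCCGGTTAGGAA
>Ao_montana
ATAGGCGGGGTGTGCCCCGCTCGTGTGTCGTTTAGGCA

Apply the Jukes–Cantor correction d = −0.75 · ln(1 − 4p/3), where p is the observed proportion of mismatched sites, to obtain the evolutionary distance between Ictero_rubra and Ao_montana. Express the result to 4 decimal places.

Differing sites — 2:C/T; 14:C/G; 20:T/C; 25:A/G; 27:C/G; 28:C/T; 31:G/T; 37:A/C.
p = 8/38 = 0.210526.
d = −0.75 · ln(1 − (4/3)·0.210526) = −0.75 · ln(0.719299) = −0.75 · (-0.329478) = 0.2471.

0.2471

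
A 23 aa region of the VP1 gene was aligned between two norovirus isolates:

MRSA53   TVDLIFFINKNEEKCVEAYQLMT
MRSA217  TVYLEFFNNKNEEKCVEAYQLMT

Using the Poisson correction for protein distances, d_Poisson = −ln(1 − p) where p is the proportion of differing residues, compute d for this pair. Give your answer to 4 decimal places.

Mismatches occur at site 3 (D↔Y), site 5 (I↔E), site 8 (I↔N).
p = 3/23 = 0.130435.
d = −ln(1 − 0.130435) = −ln(0.869565) = 0.1398.

0.1398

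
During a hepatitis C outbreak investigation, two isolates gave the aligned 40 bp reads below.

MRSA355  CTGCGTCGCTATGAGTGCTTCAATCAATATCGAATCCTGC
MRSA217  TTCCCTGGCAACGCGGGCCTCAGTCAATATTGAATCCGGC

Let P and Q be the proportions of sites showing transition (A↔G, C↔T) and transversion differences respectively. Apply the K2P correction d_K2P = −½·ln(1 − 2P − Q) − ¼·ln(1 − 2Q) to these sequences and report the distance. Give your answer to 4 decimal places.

Differing sites — 1:C/T (Ti); 3:G/C (Tv); 5:G/C (Tv); 7:C/G (Tv); 10:T/A (Tv); 12:T/C (Ti); 14:A/C (Tv); 16:T/G (Tv); 19:T/C (Ti); 23:A/G (Ti); 31:C/T (Ti); 38:T/G (Tv).
Of the 12 differences, 5 transitions and 7 transversions over 40 sites: P = 5/40 = 0.125000, Q = 7/40 = 0.175000.
d = −0.5·ln(0.575000) − 0.25·ln(0.650000) = −0.5·(-0.553385) − 0.25·(-0.430783) = 0.3844.

0.3844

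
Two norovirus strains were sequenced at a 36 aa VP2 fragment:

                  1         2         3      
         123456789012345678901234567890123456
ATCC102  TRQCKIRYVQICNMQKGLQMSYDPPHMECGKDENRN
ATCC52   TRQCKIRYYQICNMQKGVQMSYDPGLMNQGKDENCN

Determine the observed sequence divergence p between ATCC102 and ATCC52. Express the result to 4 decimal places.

0.1944

Mismatches occur at site 9 (V↔Y), site 18 (L↔V), site 25 (P↔G), site 26 (H↔L), site 28 (E↔N), site 29 (C↔Q), site 35 (R↔C).
There are 7 differences over 36 sites, so p = 7/36 = 0.1944.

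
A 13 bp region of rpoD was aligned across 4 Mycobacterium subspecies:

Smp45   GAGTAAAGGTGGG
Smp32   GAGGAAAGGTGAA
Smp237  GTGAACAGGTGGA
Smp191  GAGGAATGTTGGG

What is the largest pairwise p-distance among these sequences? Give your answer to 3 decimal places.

Pairwise Hamming distances:
  Smp45 vs Smp32: 3
  Smp45 vs Smp237: 4
  Smp45 vs Smp191: 3
  Smp32 vs Smp237: 4
  Smp32 vs Smp191: 4
  Smp237 vs Smp191: 6
The largest is 6 mismatches, between Smp237 and Smp191; p = 6/13 = 0.462.

0.462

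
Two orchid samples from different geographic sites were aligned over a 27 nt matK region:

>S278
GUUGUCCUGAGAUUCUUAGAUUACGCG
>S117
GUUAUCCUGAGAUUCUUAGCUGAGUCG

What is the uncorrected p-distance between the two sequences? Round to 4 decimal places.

0.1852

The sequences differ at positions 4 (G/A), 20 (A/C), 22 (U/G), 24 (C/G), 25 (G/U).
There are 5 differences over 27 sites, so p = 5/27 = 0.1852.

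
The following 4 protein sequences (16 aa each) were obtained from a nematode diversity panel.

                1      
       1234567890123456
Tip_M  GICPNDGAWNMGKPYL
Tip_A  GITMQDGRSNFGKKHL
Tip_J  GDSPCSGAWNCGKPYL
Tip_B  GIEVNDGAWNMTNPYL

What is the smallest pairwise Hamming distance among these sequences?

Pairwise Hamming distances:
  Tip_M vs Tip_A: 8
  Tip_M vs Tip_J: 5
  Tip_M vs Tip_B: 4
  Tip_A vs Tip_J: 10
  Tip_A vs Tip_B: 10
  Tip_J vs Tip_B: 8
The smallest is 4, between Tip_M and Tip_B.

4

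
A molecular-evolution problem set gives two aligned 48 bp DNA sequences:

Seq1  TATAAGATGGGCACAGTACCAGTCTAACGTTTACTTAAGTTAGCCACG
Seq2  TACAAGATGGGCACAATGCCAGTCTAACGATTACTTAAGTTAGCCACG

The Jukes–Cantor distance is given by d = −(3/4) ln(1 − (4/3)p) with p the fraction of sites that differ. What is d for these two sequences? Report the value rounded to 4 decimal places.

The sequences differ at positions 3 (T/C), 16 (G/A), 18 (A/G), 30 (T/A).
p = 4/48 = 0.083333.
d = −0.75 · ln(1 − (4/3)·0.083333) = −0.75 · ln(0.888889) = −0.75 · (-0.117783) = 0.0883.

0.0883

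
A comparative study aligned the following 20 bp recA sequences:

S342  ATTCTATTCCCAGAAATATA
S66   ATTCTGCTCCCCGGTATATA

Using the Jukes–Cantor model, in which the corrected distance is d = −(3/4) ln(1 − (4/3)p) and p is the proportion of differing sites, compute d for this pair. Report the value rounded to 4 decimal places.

The sequences differ at positions 6 (A/G), 7 (T/C), 12 (A/C), 14 (A/G), 15 (A/T).
p = 5/20 = 0.250000.
d = −0.75 · ln(1 − (4/3)·0.250000) = −0.75 · ln(0.666667) = −0.75 · (-0.405465) = 0.3041.

0.3041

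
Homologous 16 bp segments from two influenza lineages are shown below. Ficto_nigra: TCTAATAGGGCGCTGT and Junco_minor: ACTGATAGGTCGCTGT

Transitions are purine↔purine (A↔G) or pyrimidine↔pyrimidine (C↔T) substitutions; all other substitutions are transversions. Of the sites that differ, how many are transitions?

Mismatches occur at site 1 (T/A, transversion), site 4 (A/G, transition), site 10 (G/T, transversion).
Of the 3 differences, 1 transition and 2 transversions, so the answer is 1.

1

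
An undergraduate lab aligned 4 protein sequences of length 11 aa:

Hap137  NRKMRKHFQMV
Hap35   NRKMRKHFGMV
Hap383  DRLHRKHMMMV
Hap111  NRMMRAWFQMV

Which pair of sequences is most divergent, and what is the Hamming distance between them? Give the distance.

7

Pairwise Hamming distances:
  Hap137 vs Hap35: 1
  Hap137 vs Hap383: 5
  Hap137 vs Hap111: 3
  Hap35 vs Hap383: 5
  Hap35 vs Hap111: 4
  Hap383 vs Hap111: 7
The largest is 7, between Hap383 and Hap111.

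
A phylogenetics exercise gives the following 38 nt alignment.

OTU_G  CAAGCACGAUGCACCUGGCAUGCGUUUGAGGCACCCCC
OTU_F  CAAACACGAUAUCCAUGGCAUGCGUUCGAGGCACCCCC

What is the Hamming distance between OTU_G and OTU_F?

Mismatches occur at site 4 (G↔A), site 11 (G↔A), site 12 (C↔U), site 13 (A↔C), site 15 (C↔A), site 27 (U↔C).
That gives 6 mismatches out of 38 aligned sites, so the Hamming distance is 6.

6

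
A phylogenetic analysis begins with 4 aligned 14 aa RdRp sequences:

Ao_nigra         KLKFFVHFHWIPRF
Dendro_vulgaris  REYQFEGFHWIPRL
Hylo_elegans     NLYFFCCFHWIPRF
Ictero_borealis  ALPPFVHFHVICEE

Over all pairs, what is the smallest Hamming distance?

4

Pairwise Hamming distances:
  Ao_nigra vs Dendro_vulgaris: 7
  Ao_nigra vs Hylo_elegans: 4
  Ao_nigra vs Ictero_borealis: 7
  Dendro_vulgaris vs Hylo_elegans: 6
  Dendro_vulgaris vs Ictero_borealis: 10
  Hylo_elegans vs Ictero_borealis: 9
The smallest is 4, between Ao_nigra and Hylo_elegans.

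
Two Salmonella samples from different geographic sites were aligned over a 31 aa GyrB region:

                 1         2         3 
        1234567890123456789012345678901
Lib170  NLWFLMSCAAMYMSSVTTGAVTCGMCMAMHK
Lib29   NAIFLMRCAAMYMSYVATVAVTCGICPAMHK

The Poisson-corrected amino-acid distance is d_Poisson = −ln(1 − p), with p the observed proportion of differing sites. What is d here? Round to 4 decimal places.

0.2985

Mismatches occur at site 2 (L/A), site 3 (W/I), site 7 (S/R), site 15 (S/Y), site 17 (T/A), site 19 (G/V), site 25 (M/I), site 27 (M/P).
p = 8/31 = 0.258065.
d = −ln(1 − 0.258065) = −ln(0.741935) = 0.2985.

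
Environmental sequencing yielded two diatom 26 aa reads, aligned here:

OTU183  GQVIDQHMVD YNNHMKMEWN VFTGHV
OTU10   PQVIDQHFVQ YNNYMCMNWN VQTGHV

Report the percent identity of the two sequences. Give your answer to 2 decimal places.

Mismatches occur at site 1 (G→P), site 8 (M→F), site 10 (D→Q), site 14 (H→Y), site 16 (K→C), site 18 (E→N), site 22 (F→Q).
19 of the 26 sites match, so the percent identity is 19/26 × 100 = 73.08%.

73.08%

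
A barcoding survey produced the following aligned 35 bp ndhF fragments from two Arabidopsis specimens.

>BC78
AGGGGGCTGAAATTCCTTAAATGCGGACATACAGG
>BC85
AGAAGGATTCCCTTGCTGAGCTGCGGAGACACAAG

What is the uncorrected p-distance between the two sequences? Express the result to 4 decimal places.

0.4000

Mismatches occur at site 3 (G↔A), site 4 (G↔A), site 7 (C↔A), site 9 (G↔T), site 10 (A↔C), site 11 (A↔C), site 12 (A↔C), site 15 (C↔G), site 18 (T↔G), site 20 (A↔G), site 21 (A↔C), site 28 (C↔G), site 30 (T↔C), site 34 (G↔A).
There are 14 differences over 35 sites, so p = 14/35 = 0.4000.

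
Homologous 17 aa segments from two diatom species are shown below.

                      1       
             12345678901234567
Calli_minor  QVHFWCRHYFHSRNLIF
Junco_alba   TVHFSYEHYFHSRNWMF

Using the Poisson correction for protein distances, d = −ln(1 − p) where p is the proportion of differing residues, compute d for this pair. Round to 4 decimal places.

0.4353

Differing sites — 1:Q/T; 5:W/S; 6:C/Y; 7:R/E; 15:L/W; 16:I/M.
p = 6/17 = 0.352941.
d = −ln(1 − 0.352941) = −ln(0.647059) = 0.4353.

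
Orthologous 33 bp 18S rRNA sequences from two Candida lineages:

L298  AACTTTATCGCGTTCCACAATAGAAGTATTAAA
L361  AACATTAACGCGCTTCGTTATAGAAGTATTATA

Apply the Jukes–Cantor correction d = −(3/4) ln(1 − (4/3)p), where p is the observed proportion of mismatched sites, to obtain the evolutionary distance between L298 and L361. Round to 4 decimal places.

0.2928

Differing sites — 4:T/A; 8:T/A; 13:T/C; 15:C/T; 17:A/G; 18:C/T; 19:A/T; 32:A/T.
p = 8/33 = 0.242424.
d = −0.75 · ln(1 − (4/3)·0.242424) = −0.75 · ln(0.676768) = −0.75 · (-0.390427) = 0.2928.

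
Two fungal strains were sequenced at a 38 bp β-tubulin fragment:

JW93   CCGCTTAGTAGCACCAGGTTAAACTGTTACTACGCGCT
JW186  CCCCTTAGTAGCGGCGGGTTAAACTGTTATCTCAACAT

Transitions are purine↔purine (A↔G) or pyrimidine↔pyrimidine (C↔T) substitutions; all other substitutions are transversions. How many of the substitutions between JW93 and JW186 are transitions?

Differing sites — 3:G/C (Tv); 13:A/G (Ti); 14:C/G (Tv); 16:A/G (Ti); 30:C/T (Ti); 31:T/C (Ti); 32:A/T (Tv); 34:G/A (Ti); 35:C/A (Tv); 36:G/C (Tv); 37:C/A (Tv).
Of the 11 differences, 5 transitions and 6 transversions, so the answer is 5.

5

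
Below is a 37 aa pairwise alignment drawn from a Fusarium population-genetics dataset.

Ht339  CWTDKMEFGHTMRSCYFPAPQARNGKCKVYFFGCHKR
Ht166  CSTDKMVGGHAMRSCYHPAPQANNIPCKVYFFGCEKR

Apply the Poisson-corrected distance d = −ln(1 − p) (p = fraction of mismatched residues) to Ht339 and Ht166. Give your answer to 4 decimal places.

Mismatches occur at site 2 (W→S), site 7 (E→V), site 8 (F→G), site 11 (T→A), site 17 (F→H), site 23 (R→N), site 25 (G→I), site 26 (K→P), site 35 (H→E).
p = 9/37 = 0.243243.
d = −ln(1 − 0.243243) = −ln(0.756757) = 0.2787.

0.2787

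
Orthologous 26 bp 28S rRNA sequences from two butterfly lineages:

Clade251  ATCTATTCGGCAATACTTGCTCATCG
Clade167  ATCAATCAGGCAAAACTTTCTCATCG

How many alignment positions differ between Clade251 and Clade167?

The sequences differ at positions 4 (T/A), 7 (T/C), 8 (C/A), 14 (T/A), 19 (G/T).
That gives 5 mismatches out of 26 aligned sites, so the Hamming distance is 5.

5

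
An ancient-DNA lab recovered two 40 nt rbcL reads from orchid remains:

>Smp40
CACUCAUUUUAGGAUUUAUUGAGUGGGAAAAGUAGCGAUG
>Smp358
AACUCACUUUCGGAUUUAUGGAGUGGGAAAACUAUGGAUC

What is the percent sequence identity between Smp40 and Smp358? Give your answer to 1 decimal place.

80.0%

The sequences differ at positions 1 (C/A), 7 (U/C), 11 (A/C), 20 (U/G), 32 (G/C), 35 (G/U), 36 (C/G), 40 (G/C).
32 of the 40 sites match, so the percent identity is 32/40 × 100 = 80.0%.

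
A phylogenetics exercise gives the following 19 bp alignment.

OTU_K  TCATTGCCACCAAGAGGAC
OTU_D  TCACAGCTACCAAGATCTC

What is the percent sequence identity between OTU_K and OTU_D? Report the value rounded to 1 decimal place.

The sequences differ at positions 4 (T/C), 5 (T/A), 8 (C/T), 16 (G/T), 17 (G/C), 18 (A/T).
13 of the 19 sites match, so the percent identity is 13/19 × 100 = 68.4%.

68.4%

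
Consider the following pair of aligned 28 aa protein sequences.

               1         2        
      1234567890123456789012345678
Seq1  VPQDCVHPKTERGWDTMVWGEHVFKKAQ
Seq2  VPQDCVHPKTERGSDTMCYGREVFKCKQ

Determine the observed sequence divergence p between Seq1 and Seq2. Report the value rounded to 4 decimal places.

The sequences differ at positions 14 (W/S), 18 (V/C), 19 (W/Y), 21 (E/R), 22 (H/E), 26 (K/C), 27 (A/K).
There are 7 differences over 28 sites, so p = 7/28 = 0.2500.

0.2500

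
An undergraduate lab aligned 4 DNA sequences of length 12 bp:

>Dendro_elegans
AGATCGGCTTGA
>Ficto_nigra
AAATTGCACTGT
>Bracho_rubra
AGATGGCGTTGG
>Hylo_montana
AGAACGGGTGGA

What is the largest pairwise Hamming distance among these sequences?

Pairwise Hamming distances:
  Dendro_elegans vs Ficto_nigra: 6
  Dendro_elegans vs Bracho_rubra: 4
  Dendro_elegans vs Hylo_montana: 3
  Ficto_nigra vs Bracho_rubra: 5
  Ficto_nigra vs Hylo_montana: 8
  Bracho_rubra vs Hylo_montana: 5
The largest is 8, between Ficto_nigra and Hylo_montana.

8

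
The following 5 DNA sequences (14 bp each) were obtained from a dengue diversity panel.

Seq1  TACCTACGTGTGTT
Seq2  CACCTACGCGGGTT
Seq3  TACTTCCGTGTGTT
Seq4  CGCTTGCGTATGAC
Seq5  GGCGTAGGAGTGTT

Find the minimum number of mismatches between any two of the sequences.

2

Pairwise Hamming distances:
  Seq1 vs Seq2: 3
  Seq1 vs Seq3: 2
  Seq1 vs Seq4: 7
  Seq1 vs Seq5: 5
  Seq2 vs Seq3: 5
  Seq2 vs Seq4: 8
  Seq2 vs Seq5: 6
  Seq3 vs Seq4: 6
  Seq3 vs Seq5: 6
  Seq4 vs Seq5: 8
The smallest is 2, between Seq1 and Seq3.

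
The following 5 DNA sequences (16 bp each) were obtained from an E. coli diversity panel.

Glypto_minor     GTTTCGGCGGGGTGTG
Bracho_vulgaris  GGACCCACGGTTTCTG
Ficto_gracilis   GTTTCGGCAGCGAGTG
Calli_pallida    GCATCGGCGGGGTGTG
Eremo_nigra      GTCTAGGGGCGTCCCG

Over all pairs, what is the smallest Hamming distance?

2

Pairwise Hamming distances:
  Glypto_minor vs Bracho_vulgaris: 8
  Glypto_minor vs Ficto_gracilis: 3
  Glypto_minor vs Calli_pallida: 2
  Glypto_minor vs Eremo_nigra: 8
  Bracho_vulgaris vs Ficto_gracilis: 10
  Bracho_vulgaris vs Calli_pallida: 7
  Bracho_vulgaris vs Eremo_nigra: 11
  Ficto_gracilis vs Calli_pallida: 5
  Ficto_gracilis vs Eremo_nigra: 10
  Calli_pallida vs Eremo_nigra: 9
The smallest is 2, between Glypto_minor and Calli_pallida.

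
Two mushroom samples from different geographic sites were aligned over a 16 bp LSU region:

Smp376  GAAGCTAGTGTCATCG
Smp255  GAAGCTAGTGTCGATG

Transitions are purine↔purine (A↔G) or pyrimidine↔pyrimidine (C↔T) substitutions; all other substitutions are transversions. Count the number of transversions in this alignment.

The sequences differ at positions 13 (A/G, transition), 14 (T/A, transversion), 15 (C/T, transition).
Of the 3 differences, 2 transitions and 1 transversion, so the answer is 1.

1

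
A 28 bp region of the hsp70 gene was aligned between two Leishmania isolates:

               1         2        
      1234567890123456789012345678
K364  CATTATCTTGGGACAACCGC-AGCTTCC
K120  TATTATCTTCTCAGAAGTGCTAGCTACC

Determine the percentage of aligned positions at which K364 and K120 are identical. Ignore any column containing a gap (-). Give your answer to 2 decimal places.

70.37%

Excluding the 1 gap column leaves 27 comparable sites.
Differing sites — 1:C/T; 10:G/C; 11:G/T; 12:G/C; 14:C/G; 17:C/G; 18:C/T; 26:T/A.
19 of the 27 comparable sites match, so the percent identity is 19/27 × 100 = 70.37%.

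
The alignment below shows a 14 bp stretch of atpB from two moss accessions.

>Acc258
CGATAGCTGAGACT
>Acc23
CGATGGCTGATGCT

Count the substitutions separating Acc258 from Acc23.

The sequences differ at positions 5 (A/G), 11 (G/T), 12 (A/G).
That gives 3 mismatches out of 14 aligned sites, so the Hamming distance is 3.

3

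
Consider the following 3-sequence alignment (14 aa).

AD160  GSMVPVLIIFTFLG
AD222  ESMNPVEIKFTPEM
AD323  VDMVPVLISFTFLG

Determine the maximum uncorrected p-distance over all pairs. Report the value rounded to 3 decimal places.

0.571

Pairwise Hamming distances:
  AD160 vs AD222: 7
  AD160 vs AD323: 3
  AD222 vs AD323: 8
The largest is 8 mismatches, between AD222 and AD323; p = 8/14 = 0.571.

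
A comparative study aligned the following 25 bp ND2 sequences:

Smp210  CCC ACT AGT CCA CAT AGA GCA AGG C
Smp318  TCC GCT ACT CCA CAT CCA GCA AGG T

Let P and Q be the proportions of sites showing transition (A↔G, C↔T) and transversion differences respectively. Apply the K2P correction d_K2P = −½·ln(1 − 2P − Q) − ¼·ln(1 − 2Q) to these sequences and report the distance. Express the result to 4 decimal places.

The sequences differ at positions 1 (C/T, transition), 4 (A/G, transition), 8 (G/C, transversion), 16 (A/C, transversion), 17 (G/C, transversion), 25 (C/T, transition).
Of the 6 differences, 3 transitions and 3 transversions over 25 sites: P = 3/25 = 0.120000, Q = 3/25 = 0.120000.
d = −0.5·ln(0.640000) − 0.25·ln(0.760000) = −0.5·(-0.446287) − 0.25·(-0.274437) = 0.2918.

0.2918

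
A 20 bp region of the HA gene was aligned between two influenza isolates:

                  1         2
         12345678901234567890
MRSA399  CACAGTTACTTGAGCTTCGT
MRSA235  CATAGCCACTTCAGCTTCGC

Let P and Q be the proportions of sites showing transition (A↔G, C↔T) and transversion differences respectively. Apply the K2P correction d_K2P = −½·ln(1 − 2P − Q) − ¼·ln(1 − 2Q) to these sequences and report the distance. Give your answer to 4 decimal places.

0.3253

Differing sites — 3:C/T (Ti); 6:T/C (Ti); 7:T/C (Ti); 12:G/C (Tv); 20:T/C (Ti).
Of the 5 differences, 4 transitions and 1 transversion over 20 sites: P = 4/20 = 0.200000, Q = 1/20 = 0.050000.
d = −0.5·ln(0.550000) − 0.25·ln(0.900000) = −0.5·(-0.597837) − 0.25·(-0.105361) = 0.3253.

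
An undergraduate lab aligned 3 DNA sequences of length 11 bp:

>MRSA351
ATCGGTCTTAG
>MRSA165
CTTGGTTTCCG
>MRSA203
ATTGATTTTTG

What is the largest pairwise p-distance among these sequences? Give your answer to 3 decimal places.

0.455

Pairwise Hamming distances:
  MRSA351 vs MRSA165: 5
  MRSA351 vs MRSA203: 4
  MRSA165 vs MRSA203: 4
The largest is 5 mismatches, between MRSA351 and MRSA165; p = 5/11 = 0.455.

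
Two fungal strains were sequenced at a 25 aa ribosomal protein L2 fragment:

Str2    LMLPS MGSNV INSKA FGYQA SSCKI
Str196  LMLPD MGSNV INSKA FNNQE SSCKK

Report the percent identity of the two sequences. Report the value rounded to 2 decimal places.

Mismatches occur at site 5 (S→D), site 17 (G→N), site 18 (Y→N), site 20 (A→E), site 25 (I→K).
20 of the 25 sites match, so the percent identity is 20/25 × 100 = 80.00%.

80.00%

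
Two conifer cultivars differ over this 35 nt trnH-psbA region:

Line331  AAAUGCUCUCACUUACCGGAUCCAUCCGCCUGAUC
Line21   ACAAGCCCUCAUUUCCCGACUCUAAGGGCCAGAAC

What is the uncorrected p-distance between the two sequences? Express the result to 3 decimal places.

0.371

Mismatches occur at site 2 (A→C), site 4 (U→A), site 7 (U→C), site 12 (C→U), site 15 (A→C), site 19 (G→A), site 20 (A→C), site 23 (C→U), site 25 (U→A), site 26 (C→G), site 27 (C→G), site 31 (U→A), site 34 (U→A).
There are 13 differences over 35 sites, so p = 13/35 = 0.371.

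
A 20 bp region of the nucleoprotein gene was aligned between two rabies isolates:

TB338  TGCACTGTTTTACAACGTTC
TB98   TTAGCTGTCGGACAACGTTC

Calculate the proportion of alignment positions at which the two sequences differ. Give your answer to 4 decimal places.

0.3000

The sequences differ at positions 2 (G/T), 3 (C/A), 4 (A/G), 9 (T/C), 10 (T/G), 11 (T/G).
There are 6 differences over 20 sites, so p = 6/20 = 0.3000.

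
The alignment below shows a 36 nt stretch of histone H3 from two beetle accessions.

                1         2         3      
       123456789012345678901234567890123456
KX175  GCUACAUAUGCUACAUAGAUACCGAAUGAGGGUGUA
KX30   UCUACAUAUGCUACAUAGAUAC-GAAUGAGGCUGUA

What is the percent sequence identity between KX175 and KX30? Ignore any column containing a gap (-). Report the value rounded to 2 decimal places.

94.29%

Excluding the 1 gap column leaves 35 comparable sites.
Mismatches occur at site 1 (G↔U), site 32 (G↔C).
33 of the 35 comparable sites match, so the percent identity is 33/35 × 100 = 94.29%.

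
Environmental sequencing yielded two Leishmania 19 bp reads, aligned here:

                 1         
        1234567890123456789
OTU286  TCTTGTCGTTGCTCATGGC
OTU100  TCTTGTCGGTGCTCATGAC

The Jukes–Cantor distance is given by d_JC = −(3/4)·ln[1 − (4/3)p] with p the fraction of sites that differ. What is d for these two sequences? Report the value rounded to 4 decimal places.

Differing sites — 9:T/G; 18:G/A.
p = 2/19 = 0.105263.
d = −0.75 · ln(1 − (4/3)·0.105263) = −0.75 · ln(0.859649) = −0.75 · (-0.151231) = 0.1134.

0.1134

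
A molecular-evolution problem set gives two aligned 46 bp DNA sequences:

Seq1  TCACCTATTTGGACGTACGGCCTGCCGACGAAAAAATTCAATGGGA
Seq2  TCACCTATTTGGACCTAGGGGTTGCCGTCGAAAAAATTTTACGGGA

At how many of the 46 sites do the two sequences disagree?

The sequences differ at positions 15 (G/C), 18 (C/G), 21 (C/G), 22 (C/T), 28 (A/T), 39 (C/T), 40 (A/T), 42 (T/C).
That gives 8 mismatches out of 46 aligned sites, so the Hamming distance is 8.

8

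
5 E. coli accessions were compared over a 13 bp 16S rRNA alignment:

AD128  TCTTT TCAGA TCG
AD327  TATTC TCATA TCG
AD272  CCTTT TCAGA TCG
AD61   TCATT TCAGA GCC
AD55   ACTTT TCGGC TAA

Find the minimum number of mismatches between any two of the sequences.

Pairwise Hamming distances:
  AD128 vs AD327: 3
  AD128 vs AD272: 1
  AD128 vs AD61: 3
  AD128 vs AD55: 5
  AD327 vs AD272: 4
  AD327 vs AD61: 6
  AD327 vs AD55: 8
  AD272 vs AD61: 4
  AD272 vs AD55: 5
  AD61 vs AD55: 7
The smallest is 1, between AD128 and AD272.

1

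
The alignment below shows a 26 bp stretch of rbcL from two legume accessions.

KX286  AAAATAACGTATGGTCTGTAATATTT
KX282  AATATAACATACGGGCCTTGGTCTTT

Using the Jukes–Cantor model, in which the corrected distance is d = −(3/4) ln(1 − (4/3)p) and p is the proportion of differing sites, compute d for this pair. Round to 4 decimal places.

0.4643

Differing sites — 3:A/T; 9:G/A; 12:T/C; 15:T/G; 17:T/C; 18:G/T; 20:A/G; 21:A/G; 23:A/C.
p = 9/26 = 0.346154.
d = −0.75 · ln(1 − (4/3)·0.346154) = −0.75 · ln(0.538461) = −0.75 · (-0.619040) = 0.4643.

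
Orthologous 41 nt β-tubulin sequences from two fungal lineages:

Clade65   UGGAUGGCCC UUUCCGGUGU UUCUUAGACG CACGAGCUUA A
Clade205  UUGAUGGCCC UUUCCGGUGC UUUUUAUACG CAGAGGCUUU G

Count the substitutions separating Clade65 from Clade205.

9

Differing sites — 2:G/U; 20:U/C; 23:C/U; 27:G/U; 33:C/G; 34:G/A; 35:A/G; 40:A/U; 41:A/G.
That gives 9 mismatches out of 41 aligned sites, so the Hamming distance is 9.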